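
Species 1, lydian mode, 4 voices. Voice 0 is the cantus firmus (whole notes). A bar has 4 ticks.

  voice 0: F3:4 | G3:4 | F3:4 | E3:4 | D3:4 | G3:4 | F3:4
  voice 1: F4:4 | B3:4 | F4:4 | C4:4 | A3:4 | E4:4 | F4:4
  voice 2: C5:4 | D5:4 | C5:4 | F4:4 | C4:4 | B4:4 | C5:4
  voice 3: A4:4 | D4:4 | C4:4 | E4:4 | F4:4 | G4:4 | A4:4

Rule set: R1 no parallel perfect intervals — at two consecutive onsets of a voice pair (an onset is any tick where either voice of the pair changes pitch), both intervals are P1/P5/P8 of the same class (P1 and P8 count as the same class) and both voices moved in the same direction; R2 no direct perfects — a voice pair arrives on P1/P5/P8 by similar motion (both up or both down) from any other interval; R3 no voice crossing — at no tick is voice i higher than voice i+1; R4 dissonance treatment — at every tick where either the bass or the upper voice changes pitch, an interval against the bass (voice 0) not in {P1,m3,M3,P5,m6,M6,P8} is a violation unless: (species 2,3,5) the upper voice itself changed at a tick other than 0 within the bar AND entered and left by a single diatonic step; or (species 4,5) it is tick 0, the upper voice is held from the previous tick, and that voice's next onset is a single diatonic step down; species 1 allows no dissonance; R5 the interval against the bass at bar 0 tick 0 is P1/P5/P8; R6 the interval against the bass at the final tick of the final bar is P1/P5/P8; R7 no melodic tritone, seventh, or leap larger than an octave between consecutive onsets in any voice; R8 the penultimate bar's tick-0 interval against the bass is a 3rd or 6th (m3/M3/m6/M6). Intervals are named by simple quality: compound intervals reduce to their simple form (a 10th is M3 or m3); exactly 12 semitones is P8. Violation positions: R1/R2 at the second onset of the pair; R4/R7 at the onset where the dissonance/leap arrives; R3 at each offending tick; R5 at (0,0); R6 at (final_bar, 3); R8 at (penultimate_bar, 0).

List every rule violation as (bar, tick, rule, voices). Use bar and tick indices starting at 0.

(0, 0, R3, (2, 3))
(0, 0, R5, (0, 3))
(0, 1, R3, (2, 3))
(0, 2, R3, (2, 3))
(0, 3, R3, (2, 3))
(1, 0, R1, (0, 2))
(1, 0, R3, (2, 3))
(1, 0, R7, (1,))
(1, 1, R3, (2, 3))
(1, 2, R3, (2, 3))
(1, 3, R3, (2, 3))
(2, 0, R1, (0, 2))
(2, 0, R1, (0, 3))
(2, 0, R1, (2, 3))
(2, 0, R3, (2, 3))
(2, 0, R7, (1,))
(2, 1, R3, (2, 3))
(2, 2, R3, (2, 3))
(2, 3, R3, (2, 3))
(3, 0, R3, (2, 3))
(3, 0, R4, (0, 2))
(3, 1, R3, (2, 3))
(3, 2, R3, (2, 3))
(3, 3, R3, (2, 3))
(4, 0, R2, (0, 1))
(4, 0, R4, (0, 2))
(5, 0, R2, (0, 3))
(5, 0, R2, (1, 2))
(5, 0, R3, (2, 3))
(5, 0, R7, (2,))
(5, 0, R8, (0, 3))
(5, 1, R3, (2, 3))
(5, 2, R3, (2, 3))
(5, 3, R3, (2, 3))
(6, 0, R1, (1, 2))
(6, 0, R3, (2, 3))
(6, 1, R3, (2, 3))
(6, 2, R3, (2, 3))
(6, 3, R3, (2, 3))
(6, 3, R6, (0, 3))

bar 0: v0=F3 v1=F4 v2=C5 v3=A4 downbeat M3
bar 1: v0=G3 v1=B3 v2=D5 v3=D4 downbeat P5
bar 2: v0=F3 v1=F4 v2=C5 v3=C4 downbeat P5
bar 3: v0=E3 v1=C4 v2=F4 v3=E4 downbeat P8
bar 4: v0=D3 v1=A3 v2=C4 v3=F4 downbeat m3
bar 5: v0=G3 v1=E4 v2=B4 v3=G4 downbeat P8
bar 6: v0=F3 v1=F4 v2=C5 v3=A4 downbeat M3
  -> R3 @ bar 0 tick 0 v(2, 3): C5 above A4
  -> R5 @ bar 0 tick 0 v(0, 3): opens on M3
  -> R3 @ bar 0 tick 1 v(2, 3): C5 above A4
  -> R3 @ bar 0 tick 2 v(2, 3): C5 above A4
  -> R3 @ bar 0 tick 3 v(2, 3): C5 above A4
  -> R1 @ bar 1 tick 0 v(0, 2): F3/C5 P5 -> G3/D5 P5 similar
  -> R3 @ bar 1 tick 0 v(2, 3): D5 above D4
  -> R7 @ bar 1 tick 0 v(1,): F4->B3 leap 6st
  -> R3 @ bar 1 tick 1 v(2, 3): D5 above D4
  -> R3 @ bar 1 tick 2 v(2, 3): D5 above D4
  -> R3 @ bar 1 tick 3 v(2, 3): D5 above D4
  -> R1 @ bar 2 tick 0 v(0, 2): G3/D5 P5 -> F3/C5 P5 similar
  -> R1 @ bar 2 tick 0 v(0, 3): G3/D4 P5 -> F3/C4 P5 similar
  -> R1 @ bar 2 tick 0 v(2, 3): D5/D4 P8 -> C5/C4 P8 similar
  -> R3 @ bar 2 tick 0 v(2, 3): C5 above C4
  -> R7 @ bar 2 tick 0 v(1,): B3->F4 leap 6st
  -> R3 @ bar 2 tick 1 v(2, 3): C5 above C4
  -> R3 @ bar 2 tick 2 v(2, 3): C5 above C4
  -> R3 @ bar 2 tick 3 v(2, 3): C5 above C4
  -> R3 @ bar 3 tick 0 v(2, 3): F4 above E4
  -> R4 @ bar 3 tick 0 v(0, 2): E3/F4 m2 untreated
  -> R3 @ bar 3 tick 1 v(2, 3): F4 above E4
  -> R3 @ bar 3 tick 2 v(2, 3): F4 above E4
  -> R3 @ bar 3 tick 3 v(2, 3): F4 above E4
  -> R2 @ bar 4 tick 0 v(0, 1): E3/C4 m6 -> D3/A3 P5 similar
  -> R4 @ bar 4 tick 0 v(0, 2): D3/C4 m7 untreated
  -> R2 @ bar 5 tick 0 v(0, 3): D3/F4 m3 -> G3/G4 P8 similar
  -> R2 @ bar 5 tick 0 v(1, 2): A3/C4 m3 -> E4/B4 P5 similar
  -> R3 @ bar 5 tick 0 v(2, 3): B4 above G4
  -> R7 @ bar 5 tick 0 v(2,): C4->B4 leap 11st
  -> R8 @ bar 5 tick 0 v(0, 3): penult P8 not 3rd/6th
  -> R3 @ bar 5 tick 1 v(2, 3): B4 above G4
  -> R3 @ bar 5 tick 2 v(2, 3): B4 above G4
  -> R3 @ bar 5 tick 3 v(2, 3): B4 above G4
  -> R1 @ bar 6 tick 0 v(1, 2): E4/B4 P5 -> F4/C5 P5 similar
  -> R3 @ bar 6 tick 0 v(2, 3): C5 above A4
  -> R3 @ bar 6 tick 1 v(2, 3): C5 above A4
  -> R3 @ bar 6 tick 2 v(2, 3): C5 above A4
  -> R3 @ bar 6 tick 3 v(2, 3): C5 above A4
  -> R6 @ bar 6 tick 3 v(0, 3): closes on M3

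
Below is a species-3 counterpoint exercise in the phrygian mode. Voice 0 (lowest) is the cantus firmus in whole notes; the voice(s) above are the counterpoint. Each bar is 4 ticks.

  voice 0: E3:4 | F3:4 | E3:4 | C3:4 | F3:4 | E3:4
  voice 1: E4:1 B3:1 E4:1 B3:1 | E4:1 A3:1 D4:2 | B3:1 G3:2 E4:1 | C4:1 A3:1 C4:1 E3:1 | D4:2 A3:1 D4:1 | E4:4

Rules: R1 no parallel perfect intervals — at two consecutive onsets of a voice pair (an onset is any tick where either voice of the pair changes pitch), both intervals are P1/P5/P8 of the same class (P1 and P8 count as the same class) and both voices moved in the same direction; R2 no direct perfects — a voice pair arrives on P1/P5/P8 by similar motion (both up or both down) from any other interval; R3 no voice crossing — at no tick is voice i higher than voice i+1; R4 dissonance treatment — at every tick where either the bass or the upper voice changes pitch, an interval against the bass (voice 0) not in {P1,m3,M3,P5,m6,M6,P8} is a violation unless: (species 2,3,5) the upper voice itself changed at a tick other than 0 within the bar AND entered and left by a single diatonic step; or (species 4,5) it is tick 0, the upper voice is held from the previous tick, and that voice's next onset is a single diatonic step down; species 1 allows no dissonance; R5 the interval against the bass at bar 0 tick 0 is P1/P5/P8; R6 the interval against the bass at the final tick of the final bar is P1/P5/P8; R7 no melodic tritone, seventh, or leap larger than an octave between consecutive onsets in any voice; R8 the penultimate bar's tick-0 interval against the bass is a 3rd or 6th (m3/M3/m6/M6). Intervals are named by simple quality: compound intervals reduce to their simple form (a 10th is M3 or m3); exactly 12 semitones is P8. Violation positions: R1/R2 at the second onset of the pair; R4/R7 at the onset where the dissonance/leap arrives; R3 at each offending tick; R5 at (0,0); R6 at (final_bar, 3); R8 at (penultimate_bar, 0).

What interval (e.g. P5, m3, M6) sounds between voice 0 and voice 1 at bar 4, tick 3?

voice 0=F3 voice 1=D4 -> M6

M6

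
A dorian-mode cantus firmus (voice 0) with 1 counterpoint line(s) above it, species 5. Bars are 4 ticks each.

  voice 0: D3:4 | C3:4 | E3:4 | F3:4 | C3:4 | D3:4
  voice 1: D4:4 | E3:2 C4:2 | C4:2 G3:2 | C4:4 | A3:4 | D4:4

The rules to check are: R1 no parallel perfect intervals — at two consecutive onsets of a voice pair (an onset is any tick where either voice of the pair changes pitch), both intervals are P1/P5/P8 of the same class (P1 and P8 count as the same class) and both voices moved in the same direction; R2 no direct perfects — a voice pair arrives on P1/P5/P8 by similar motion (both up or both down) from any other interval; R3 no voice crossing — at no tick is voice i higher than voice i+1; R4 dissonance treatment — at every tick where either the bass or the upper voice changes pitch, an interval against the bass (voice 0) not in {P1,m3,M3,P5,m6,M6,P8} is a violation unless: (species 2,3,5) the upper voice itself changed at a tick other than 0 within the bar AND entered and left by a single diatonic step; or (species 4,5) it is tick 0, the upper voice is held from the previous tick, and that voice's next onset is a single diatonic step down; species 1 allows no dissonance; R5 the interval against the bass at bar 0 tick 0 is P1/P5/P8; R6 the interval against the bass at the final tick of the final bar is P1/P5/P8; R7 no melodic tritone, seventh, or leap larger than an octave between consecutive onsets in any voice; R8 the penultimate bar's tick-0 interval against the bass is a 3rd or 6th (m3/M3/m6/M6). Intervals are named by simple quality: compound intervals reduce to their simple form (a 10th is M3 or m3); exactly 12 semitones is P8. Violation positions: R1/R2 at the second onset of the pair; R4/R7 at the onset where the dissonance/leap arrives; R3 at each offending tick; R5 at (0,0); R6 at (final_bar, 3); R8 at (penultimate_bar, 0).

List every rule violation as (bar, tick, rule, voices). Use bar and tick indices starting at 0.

bar 0: v0=D3 v1=D4 downbeat P8
bar 1: v0=C3 v1=E3 downbeat M3
bar 2: v0=E3 v1=C4 downbeat m6
bar 3: v0=F3 v1=C4 downbeat P5
bar 4: v0=C3 v1=A3 downbeat M6
bar 5: v0=D3 v1=D4 downbeat P8
  -> R7 @ bar 1 tick 0 v(1,): D4->E3 leap 10st
  -> R2 @ bar 3 tick 0 v(0, 1): E3/G3 m3 -> F3/C4 P5 similar
  -> R2 @ bar 5 tick 0 v(0, 1): C3/A3 M6 -> D3/D4 P8 similar

(1, 0, R7, (1,))
(3, 0, R2, (0, 1))
(5, 0, R2, (0, 1))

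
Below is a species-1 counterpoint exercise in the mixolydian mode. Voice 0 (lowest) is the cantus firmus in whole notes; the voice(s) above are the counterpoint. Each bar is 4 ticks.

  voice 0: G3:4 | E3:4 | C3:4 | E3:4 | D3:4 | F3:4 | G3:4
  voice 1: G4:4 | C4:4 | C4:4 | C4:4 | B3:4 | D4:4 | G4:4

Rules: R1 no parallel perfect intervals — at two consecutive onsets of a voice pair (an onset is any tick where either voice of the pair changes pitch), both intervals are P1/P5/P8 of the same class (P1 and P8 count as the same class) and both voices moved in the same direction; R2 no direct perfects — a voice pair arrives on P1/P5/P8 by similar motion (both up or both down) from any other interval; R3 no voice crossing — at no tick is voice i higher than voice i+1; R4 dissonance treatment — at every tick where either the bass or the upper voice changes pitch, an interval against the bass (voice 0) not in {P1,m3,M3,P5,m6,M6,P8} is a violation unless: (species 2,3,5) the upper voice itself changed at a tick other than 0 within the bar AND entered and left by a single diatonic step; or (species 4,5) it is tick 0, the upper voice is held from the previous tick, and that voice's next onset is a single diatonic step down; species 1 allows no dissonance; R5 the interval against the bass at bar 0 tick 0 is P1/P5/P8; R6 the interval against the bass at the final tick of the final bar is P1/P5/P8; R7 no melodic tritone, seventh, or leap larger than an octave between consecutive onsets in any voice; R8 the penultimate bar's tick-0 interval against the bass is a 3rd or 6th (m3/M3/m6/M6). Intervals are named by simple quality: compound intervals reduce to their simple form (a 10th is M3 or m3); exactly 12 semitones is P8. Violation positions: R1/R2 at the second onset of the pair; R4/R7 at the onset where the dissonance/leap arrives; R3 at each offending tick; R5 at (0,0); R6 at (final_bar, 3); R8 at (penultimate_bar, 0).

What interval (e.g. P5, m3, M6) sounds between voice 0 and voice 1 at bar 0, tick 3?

voice 0=G3 voice 1=G4 -> P8

P8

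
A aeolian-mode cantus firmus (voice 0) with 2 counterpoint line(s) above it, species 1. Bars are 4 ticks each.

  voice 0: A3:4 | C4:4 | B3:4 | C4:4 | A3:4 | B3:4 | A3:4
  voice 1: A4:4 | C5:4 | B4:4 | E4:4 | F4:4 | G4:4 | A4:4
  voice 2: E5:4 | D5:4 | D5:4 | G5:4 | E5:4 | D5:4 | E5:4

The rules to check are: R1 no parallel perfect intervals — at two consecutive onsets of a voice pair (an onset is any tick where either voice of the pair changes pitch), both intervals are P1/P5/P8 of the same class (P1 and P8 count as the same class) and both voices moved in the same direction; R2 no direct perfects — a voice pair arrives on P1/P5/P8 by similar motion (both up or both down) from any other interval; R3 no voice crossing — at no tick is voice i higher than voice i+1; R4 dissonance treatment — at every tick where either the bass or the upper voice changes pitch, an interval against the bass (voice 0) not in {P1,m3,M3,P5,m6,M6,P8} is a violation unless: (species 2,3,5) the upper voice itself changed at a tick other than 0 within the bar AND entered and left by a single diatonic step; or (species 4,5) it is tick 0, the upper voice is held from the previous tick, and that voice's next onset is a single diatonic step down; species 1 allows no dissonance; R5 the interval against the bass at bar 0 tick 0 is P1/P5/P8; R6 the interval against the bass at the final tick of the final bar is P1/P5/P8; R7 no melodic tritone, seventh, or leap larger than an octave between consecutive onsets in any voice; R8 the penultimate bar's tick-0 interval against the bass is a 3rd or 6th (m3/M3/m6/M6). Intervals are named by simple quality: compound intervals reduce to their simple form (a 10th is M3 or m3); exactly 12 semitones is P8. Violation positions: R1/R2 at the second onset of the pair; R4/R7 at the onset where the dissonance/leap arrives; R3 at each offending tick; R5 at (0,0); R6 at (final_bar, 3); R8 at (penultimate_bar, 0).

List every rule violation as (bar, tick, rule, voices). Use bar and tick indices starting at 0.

(1, 0, R1, (0, 1))
(1, 0, R4, (0, 2))
(2, 0, R1, (0, 1))
(3, 0, R2, (0, 2))
(4, 0, R1, (0, 2))
(6, 0, R1, (1, 2))

bar 0: v0=A3 v1=A4 v2=E5 downbeat P5
bar 1: v0=C4 v1=C5 v2=D5 downbeat M2
bar 2: v0=B3 v1=B4 v2=D5 downbeat m3
bar 3: v0=C4 v1=E4 v2=G5 downbeat P5
bar 4: v0=A3 v1=F4 v2=E5 downbeat P5
bar 5: v0=B3 v1=G4 v2=D5 downbeat m3
bar 6: v0=A3 v1=A4 v2=E5 downbeat P5
  -> R1 @ bar 1 tick 0 v(0, 1): A3/A4 P8 -> C4/C5 P8 similar
  -> R4 @ bar 1 tick 0 v(0, 2): C4/D5 M2 untreated
  -> R1 @ bar 2 tick 0 v(0, 1): C4/C5 P8 -> B3/B4 P8 similar
  -> R2 @ bar 3 tick 0 v(0, 2): B3/D5 m3 -> C4/G5 P5 similar
  -> R1 @ bar 4 tick 0 v(0, 2): C4/G5 P5 -> A3/E5 P5 similar
  -> R1 @ bar 6 tick 0 v(1, 2): G4/D5 P5 -> A4/E5 P5 similar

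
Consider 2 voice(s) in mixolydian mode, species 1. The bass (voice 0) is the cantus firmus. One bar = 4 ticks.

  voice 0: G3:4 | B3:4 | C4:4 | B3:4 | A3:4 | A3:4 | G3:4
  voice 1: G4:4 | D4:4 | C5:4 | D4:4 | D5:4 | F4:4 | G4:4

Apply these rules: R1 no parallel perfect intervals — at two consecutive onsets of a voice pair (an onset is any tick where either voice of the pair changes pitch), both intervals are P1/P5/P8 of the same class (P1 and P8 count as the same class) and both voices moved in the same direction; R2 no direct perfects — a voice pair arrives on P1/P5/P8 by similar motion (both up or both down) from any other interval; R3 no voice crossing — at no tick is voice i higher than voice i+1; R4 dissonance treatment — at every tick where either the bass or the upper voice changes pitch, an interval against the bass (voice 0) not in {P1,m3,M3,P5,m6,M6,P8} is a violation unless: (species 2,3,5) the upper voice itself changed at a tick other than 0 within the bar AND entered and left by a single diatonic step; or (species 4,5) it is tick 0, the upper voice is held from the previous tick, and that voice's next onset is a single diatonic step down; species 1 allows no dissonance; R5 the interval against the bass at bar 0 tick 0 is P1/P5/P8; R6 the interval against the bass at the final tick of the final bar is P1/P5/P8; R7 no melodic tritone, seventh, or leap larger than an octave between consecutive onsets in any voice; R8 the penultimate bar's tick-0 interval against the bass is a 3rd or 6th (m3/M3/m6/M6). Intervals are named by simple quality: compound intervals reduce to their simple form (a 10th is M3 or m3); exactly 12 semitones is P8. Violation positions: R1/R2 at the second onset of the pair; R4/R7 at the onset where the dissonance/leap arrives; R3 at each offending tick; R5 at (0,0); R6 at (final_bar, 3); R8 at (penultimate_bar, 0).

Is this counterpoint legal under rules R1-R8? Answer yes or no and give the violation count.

No (4 violations)

bar 0: v0=G3 v1=G4 (P8)
bar 1: v0=B3 v1=D4 (m3)
bar 2: v0=C4 v1=C5 (P8)
bar 3: v0=B3 v1=D4 (m3)
bar 4: v0=A3 v1=D5 (P4)
bar 5: v0=A3 v1=F4 (m6)
bar 6: v0=G3 v1=G4 (P8)
  R2 @ bar2.0: B3/D4 m3 -> C4/C5 P8 similar
  R7 @ bar2.0: D4->C5 leap 10st
  R7 @ bar3.0: C5->D4 leap 10st
  R4 @ bar4.0: A3/D5 P4 untreated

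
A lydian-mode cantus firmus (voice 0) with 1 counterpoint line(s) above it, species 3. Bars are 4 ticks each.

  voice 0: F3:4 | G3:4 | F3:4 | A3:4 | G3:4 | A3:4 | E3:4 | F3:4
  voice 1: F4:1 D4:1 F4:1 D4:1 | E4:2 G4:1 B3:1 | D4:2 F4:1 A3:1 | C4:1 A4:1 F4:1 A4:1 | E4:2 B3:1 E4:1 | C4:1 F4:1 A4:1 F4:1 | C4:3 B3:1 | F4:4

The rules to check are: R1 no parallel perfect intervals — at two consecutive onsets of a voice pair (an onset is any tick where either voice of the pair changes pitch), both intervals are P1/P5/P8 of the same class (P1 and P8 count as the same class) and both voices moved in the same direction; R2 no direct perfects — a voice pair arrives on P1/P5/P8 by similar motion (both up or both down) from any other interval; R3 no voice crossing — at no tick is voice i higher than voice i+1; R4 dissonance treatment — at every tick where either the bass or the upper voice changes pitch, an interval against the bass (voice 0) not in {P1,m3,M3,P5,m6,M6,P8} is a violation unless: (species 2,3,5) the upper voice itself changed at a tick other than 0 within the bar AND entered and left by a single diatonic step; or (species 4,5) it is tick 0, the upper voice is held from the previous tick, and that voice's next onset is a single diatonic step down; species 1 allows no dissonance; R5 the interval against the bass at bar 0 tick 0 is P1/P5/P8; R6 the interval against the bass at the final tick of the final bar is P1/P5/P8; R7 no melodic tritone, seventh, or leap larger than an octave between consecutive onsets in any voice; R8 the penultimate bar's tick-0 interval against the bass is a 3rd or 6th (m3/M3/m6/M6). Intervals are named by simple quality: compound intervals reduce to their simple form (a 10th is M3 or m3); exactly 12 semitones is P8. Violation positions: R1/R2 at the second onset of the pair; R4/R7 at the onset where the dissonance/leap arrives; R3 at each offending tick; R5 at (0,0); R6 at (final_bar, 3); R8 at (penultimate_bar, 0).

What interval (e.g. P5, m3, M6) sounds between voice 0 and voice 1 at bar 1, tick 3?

M3

voice 0=G3 voice 1=B3 -> M3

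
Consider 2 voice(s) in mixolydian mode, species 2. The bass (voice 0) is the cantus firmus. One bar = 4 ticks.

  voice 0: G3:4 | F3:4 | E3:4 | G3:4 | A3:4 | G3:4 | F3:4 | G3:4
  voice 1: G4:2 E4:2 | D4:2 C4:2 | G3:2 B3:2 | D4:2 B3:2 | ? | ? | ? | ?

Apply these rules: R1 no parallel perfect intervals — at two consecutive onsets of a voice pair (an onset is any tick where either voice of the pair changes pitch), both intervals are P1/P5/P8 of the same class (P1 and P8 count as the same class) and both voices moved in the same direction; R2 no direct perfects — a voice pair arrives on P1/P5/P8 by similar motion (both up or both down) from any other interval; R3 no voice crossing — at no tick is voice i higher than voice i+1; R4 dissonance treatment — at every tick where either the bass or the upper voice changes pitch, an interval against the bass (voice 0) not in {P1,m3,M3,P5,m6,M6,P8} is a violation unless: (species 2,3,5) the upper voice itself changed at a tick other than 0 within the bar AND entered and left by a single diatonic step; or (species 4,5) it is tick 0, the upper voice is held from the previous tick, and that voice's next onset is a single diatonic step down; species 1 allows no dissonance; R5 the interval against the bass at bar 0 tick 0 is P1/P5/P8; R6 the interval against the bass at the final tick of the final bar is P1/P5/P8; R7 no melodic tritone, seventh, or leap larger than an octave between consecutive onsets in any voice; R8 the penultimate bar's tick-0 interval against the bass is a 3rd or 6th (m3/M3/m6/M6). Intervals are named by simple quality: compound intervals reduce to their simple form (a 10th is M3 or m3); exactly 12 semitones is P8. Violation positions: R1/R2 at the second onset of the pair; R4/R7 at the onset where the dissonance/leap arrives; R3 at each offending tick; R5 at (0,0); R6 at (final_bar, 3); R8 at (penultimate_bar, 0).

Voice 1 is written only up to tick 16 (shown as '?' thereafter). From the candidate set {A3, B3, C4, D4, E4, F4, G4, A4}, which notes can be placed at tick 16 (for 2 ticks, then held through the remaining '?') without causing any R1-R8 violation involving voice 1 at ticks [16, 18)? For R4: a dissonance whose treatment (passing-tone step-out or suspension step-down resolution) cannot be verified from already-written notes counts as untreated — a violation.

{A3, C4}

A3: legal
B3: violates R4
C4: legal
D4: violates R4
E4: violates R2
F4: violates R7
G4: violates R4
A4: violates R2,R7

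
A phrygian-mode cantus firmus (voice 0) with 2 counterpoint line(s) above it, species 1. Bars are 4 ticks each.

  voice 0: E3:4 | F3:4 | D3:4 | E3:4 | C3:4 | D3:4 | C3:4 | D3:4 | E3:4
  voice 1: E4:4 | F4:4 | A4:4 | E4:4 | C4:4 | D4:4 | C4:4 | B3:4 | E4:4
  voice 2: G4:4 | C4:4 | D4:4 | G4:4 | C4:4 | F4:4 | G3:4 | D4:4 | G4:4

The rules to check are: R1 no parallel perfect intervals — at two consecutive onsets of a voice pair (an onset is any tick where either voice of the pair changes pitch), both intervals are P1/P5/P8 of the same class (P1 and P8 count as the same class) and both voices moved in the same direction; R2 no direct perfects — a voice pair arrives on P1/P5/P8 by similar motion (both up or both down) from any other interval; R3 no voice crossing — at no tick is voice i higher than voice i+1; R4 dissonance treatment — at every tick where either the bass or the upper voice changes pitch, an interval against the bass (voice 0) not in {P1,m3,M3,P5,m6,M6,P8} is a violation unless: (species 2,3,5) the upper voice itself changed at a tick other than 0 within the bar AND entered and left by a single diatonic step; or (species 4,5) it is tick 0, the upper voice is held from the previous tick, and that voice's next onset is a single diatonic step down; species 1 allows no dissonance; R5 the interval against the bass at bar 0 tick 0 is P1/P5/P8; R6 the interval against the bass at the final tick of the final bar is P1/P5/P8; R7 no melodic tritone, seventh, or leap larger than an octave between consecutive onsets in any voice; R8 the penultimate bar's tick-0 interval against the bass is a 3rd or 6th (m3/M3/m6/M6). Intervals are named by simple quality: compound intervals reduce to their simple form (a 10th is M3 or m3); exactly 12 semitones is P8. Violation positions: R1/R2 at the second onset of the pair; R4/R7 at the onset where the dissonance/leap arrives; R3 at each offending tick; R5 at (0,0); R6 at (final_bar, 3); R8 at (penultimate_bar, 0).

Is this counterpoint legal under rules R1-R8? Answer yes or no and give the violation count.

No (26 violations)

bar 0: v0=E3 v1=E4 v2=G4 (m3)
bar 1: v0=F3 v1=F4 v2=C4 (P5)
bar 2: v0=D3 v1=A4 v2=D4 (P8)
bar 3: v0=E3 v1=E4 v2=G4 (m3)
bar 4: v0=C3 v1=C4 v2=C4 (P8)
bar 5: v0=D3 v1=D4 v2=F4 (m3)
bar 6: v0=C3 v1=C4 v2=G3 (P5)
bar 7: v0=D3 v1=B3 v2=D4 (P8)
bar 8: v0=E3 v1=E4 v2=G4 (m3)
  R5 @ bar0.0: opens on m3
  R1 @ bar1.0: E3/E4 P8 -> F3/F4 P8 similar
  R3 @ bar1.0: F4 above C4
  R3 @ bar1.1: F4 above C4
  R3 @ bar1.2: F4 above C4
  R3 @ bar1.3: F4 above C4
  R2 @ bar2.0: F4/C4 P4 -> A4/D4 P5 similar
  R3 @ bar2.0: A4 above D4
  R3 @ bar2.1: A4 above D4
  R3 @ bar2.2: A4 above D4
  R3 @ bar2.3: A4 above D4
  R1 @ bar4.0: E3/E4 P8 -> C3/C4 P8 similar
  R2 @ bar4.0: E3/G4 m3 -> C3/C4 P8 similar
  R2 @ bar4.0: E4/G4 m3 -> C4/C4 P1 similar
  R1 @ bar5.0: C3/C4 P8 -> D3/D4 P8 similar
  R1 @ bar6.0: D3/D4 P8 -> C3/C4 P8 similar
  R2 @ bar6.0: D3/F4 m3 -> C3/G3 P5 similar
  R3 @ bar6.0: C4 above G3
  R7 @ bar6.0: F4->G3 leap 10st
  R3 @ bar6.1: C4 above G3
  R3 @ bar6.2: C4 above G3
  R3 @ bar6.3: C4 above G3
  R2 @ bar7.0: C3/G3 P5 -> D3/D4 P8 similar
  R8 @ bar7.0: penult P8 not 3rd/6th
  R2 @ bar8.0: D3/B3 M6 -> E3/E4 P8 similar
  R6 @ bar8.3: closes on m3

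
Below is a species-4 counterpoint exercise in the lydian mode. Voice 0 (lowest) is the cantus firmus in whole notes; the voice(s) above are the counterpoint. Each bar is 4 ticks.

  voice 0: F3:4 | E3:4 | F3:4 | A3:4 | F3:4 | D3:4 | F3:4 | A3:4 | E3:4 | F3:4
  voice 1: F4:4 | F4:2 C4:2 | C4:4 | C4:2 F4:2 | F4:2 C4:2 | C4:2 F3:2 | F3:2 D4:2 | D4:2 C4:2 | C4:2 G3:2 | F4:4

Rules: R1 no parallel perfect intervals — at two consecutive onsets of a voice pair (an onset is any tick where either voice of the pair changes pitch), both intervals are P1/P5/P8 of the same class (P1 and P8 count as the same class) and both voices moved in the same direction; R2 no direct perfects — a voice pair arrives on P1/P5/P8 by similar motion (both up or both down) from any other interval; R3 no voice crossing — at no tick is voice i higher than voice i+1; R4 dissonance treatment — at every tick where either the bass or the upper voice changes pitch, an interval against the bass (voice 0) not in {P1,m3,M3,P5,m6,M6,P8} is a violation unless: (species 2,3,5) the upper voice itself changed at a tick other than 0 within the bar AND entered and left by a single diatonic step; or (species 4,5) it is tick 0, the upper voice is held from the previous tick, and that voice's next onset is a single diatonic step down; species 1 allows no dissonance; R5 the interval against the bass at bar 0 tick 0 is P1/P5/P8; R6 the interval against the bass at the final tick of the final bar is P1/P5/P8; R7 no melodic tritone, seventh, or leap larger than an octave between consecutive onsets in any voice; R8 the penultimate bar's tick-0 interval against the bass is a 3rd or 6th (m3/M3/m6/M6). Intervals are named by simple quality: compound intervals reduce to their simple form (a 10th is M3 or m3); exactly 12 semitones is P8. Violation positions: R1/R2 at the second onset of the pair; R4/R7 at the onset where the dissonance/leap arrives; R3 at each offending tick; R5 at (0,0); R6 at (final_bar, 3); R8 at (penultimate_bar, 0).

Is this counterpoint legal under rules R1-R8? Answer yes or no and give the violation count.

bar 0: v0=F3 v1=F4 (P8)
bar 1: v0=E3 v1=F4 (m2)
bar 2: v0=F3 v1=C4 (P5)
bar 3: v0=A3 v1=C4 (m3)
bar 4: v0=F3 v1=F4 (P8)
bar 5: v0=D3 v1=C4 (m7)
bar 6: v0=F3 v1=F3 (P1)
bar 7: v0=A3 v1=D4 (P4)
bar 8: v0=E3 v1=C4 (m6)
bar 9: v0=F3 v1=F4 (P8)
  R4 @ bar1.0: E3/F4 m2 untreated
  R4 @ bar5.0: D3/C4 m7 untreated
  R2 @ bar9.0: E3/G3 m3 -> F3/F4 P8 similar
  R7 @ bar9.0: G3->F4 leap 10st

No (4 violations)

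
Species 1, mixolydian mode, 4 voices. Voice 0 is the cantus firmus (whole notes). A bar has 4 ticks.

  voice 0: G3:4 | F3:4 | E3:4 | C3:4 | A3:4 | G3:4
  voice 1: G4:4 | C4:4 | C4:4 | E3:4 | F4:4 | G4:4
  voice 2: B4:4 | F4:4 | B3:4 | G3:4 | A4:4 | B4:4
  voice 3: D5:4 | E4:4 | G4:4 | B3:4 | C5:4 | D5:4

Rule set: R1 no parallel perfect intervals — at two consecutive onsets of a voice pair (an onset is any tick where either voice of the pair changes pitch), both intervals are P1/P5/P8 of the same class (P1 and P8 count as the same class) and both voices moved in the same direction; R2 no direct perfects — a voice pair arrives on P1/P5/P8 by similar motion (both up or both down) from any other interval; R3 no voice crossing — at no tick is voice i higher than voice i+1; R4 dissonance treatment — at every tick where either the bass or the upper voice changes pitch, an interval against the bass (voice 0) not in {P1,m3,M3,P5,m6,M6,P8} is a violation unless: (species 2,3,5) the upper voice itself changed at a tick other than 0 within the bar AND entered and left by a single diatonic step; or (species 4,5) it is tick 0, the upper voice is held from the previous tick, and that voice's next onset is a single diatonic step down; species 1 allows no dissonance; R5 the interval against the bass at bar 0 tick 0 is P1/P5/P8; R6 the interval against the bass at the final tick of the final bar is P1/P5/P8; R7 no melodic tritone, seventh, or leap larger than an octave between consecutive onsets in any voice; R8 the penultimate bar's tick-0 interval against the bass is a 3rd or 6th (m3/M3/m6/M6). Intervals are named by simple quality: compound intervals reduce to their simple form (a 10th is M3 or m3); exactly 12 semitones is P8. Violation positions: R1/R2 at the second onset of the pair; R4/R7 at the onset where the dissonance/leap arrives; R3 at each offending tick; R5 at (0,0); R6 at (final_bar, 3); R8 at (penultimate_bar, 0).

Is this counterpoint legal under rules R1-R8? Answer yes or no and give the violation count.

No (27 violations)

bar 0: v0=G3 v1=G4 v2=B4 v3=D5 (P5)
bar 1: v0=F3 v1=C4 v2=F4 v3=E4 (M7)
bar 2: v0=E3 v1=C4 v2=B3 v3=G4 (m3)
bar 3: v0=C3 v1=E3 v2=G3 v3=B3 (M7)
bar 4: v0=A3 v1=F4 v2=A4 v3=C5 (m3)
bar 5: v0=G3 v1=G4 v2=B4 v3=D5 (P5)
  R5 @ bar0.0: opens on M3
  R2 @ bar1.0: G3/G4 P8 -> F3/C4 P5 similar
  R2 @ bar1.0: G3/B4 M3 -> F3/F4 P8 similar
  R3 @ bar1.0: F4 above E4
  R4 @ bar1.0: F3/E4 M7 untreated
  R7 @ bar1.0: B4->F4 leap 6st
  R7 @ bar1.0: D5->E4 leap 10st
  R3 @ bar1.1: F4 above E4
  R3 @ bar1.2: F4 above E4
  R3 @ bar1.3: F4 above E4
  R2 @ bar2.0: F3/F4 P8 -> E3/B3 P5 similar
  R3 @ bar2.0: C4 above B3
  R7 @ bar2.0: F4->B3 leap 6st
  R3 @ bar2.1: C4 above B3
  R3 @ bar2.2: C4 above B3
  R3 @ bar2.3: C4 above B3
  R1 @ bar3.0: E3/B3 P5 -> C3/G3 P5 similar
  R1 @ bar3.0: C4/G4 P5 -> E3/B3 P5 similar
  R4 @ bar3.0: C3/B3 M7 untreated
  R1 @ bar4.0: E3/B3 P5 -> F4/C5 P5 similar
  R2 @ bar4.0: C3/G3 P5 -> A3/A4 P8 similar
  R7 @ bar4.0: E3->F4 leap 13st
  R7 @ bar4.0: G3->A4 leap 14st
  R7 @ bar4.0: B3->C5 leap 13st
  R8 @ bar4.0: penult P8 not 3rd/6th
  R1 @ bar5.0: F4/C5 P5 -> G4/D5 P5 similar
  R6 @ bar5.3: closes on M3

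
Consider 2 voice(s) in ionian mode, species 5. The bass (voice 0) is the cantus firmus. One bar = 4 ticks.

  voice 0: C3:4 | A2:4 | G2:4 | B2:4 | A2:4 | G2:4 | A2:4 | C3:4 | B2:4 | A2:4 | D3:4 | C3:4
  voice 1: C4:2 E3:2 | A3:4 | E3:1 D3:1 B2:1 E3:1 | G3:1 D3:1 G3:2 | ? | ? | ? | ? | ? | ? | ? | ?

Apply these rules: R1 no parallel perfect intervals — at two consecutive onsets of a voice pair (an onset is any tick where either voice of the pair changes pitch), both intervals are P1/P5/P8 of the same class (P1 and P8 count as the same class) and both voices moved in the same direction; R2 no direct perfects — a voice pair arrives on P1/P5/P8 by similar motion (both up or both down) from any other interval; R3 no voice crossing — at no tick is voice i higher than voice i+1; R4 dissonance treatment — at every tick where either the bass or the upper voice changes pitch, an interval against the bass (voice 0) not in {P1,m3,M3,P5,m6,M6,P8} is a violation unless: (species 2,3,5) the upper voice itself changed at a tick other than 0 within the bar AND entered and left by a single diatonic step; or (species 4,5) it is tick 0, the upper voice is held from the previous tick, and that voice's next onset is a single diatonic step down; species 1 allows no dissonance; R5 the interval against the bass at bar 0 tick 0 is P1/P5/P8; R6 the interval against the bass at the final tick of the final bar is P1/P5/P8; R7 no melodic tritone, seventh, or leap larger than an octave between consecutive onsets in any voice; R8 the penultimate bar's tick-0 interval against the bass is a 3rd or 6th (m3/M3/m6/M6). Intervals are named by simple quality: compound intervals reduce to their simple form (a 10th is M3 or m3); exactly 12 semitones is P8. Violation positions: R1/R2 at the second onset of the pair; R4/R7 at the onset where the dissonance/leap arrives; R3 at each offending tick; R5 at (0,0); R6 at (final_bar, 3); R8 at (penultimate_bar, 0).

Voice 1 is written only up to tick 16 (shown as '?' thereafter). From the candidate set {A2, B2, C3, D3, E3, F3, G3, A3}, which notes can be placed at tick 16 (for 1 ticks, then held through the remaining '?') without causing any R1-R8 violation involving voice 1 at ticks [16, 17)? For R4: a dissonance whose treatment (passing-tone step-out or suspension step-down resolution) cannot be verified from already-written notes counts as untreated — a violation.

A2: violates R2,R7
B2: violates R4
C3: legal
D3: violates R4
E3: violates R2
F3: legal
G3: violates R4
A3: legal

{A3, C3, F3}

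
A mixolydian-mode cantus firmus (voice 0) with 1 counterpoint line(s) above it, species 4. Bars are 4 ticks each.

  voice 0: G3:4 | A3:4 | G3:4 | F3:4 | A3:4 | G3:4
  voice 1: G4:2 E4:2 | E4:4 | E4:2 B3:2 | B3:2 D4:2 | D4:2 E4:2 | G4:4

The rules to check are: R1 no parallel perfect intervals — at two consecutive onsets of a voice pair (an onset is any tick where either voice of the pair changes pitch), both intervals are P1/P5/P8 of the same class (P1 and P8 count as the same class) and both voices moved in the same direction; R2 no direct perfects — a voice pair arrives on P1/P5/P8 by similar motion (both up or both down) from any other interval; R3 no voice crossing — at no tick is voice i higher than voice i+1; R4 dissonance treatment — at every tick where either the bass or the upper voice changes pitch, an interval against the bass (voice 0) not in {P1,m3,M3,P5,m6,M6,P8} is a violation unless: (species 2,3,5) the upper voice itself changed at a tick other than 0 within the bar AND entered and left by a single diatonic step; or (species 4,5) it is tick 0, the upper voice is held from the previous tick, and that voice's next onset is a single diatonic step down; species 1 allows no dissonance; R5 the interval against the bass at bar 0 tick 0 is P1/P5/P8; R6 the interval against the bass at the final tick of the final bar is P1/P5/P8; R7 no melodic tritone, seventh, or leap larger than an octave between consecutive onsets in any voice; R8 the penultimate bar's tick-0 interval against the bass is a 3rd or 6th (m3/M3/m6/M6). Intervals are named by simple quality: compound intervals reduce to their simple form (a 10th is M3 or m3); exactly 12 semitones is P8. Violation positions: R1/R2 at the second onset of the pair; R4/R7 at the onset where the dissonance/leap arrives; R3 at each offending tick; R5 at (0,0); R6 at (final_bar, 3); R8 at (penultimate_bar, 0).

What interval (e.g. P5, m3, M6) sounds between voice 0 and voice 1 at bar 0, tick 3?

M6

voice 0=G3 voice 1=E4 -> M6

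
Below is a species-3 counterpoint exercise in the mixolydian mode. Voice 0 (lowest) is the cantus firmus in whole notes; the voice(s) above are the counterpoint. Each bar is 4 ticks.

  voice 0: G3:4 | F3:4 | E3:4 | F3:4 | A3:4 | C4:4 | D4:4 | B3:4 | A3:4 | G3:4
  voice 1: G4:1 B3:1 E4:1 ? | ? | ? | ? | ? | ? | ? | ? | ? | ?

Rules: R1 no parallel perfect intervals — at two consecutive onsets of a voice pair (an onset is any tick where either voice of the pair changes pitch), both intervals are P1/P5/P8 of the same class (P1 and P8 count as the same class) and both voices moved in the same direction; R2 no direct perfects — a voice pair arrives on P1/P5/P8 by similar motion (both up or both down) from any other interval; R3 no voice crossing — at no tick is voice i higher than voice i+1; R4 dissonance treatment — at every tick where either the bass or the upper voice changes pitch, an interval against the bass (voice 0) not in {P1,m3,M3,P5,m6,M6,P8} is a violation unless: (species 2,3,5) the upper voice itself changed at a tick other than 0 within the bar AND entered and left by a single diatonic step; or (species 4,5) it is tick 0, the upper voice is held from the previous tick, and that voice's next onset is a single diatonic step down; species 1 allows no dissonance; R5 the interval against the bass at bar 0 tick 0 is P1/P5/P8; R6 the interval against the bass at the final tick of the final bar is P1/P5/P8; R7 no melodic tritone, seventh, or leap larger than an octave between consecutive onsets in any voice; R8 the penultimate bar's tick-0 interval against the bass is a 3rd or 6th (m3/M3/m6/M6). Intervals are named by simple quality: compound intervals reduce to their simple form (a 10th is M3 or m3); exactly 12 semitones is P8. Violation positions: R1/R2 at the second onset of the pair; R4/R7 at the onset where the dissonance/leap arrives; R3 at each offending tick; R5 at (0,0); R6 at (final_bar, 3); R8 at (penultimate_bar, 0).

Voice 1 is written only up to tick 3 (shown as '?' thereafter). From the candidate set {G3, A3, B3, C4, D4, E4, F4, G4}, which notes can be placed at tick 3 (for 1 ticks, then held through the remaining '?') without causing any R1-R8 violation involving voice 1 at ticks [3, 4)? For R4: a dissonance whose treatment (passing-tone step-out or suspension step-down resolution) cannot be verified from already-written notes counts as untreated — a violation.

G3: legal
A3: violates R4
B3: legal
C4: violates R4
D4: legal
E4: legal
F4: violates R4
G4: legal

{B3, D4, E4, G3, G4}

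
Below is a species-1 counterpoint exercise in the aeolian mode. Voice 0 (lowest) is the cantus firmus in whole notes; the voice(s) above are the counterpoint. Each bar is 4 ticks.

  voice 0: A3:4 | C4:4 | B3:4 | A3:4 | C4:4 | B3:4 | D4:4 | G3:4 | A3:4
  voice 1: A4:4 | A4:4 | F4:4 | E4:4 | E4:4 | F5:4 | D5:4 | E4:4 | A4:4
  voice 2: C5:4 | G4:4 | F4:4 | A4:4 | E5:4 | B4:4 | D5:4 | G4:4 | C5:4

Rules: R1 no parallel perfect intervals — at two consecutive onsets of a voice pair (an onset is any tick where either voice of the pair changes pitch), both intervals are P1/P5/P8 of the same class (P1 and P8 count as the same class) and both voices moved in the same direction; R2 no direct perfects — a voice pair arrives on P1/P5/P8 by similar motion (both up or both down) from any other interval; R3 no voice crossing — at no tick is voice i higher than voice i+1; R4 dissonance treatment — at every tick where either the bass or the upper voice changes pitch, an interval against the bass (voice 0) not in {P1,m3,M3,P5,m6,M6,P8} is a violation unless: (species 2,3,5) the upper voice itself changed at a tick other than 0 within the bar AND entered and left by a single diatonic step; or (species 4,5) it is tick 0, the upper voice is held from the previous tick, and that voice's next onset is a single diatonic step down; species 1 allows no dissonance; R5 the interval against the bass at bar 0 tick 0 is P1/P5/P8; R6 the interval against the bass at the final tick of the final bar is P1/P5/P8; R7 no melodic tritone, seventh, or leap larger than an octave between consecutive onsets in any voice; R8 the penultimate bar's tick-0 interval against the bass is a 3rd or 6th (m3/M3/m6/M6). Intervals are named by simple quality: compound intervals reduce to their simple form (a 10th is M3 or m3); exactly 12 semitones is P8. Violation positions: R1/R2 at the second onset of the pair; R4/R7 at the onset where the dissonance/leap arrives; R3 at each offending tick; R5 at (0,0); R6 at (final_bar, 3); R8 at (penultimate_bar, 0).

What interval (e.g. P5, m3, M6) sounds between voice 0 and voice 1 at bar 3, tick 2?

voice 0=A3 voice 1=E4 -> P5

P5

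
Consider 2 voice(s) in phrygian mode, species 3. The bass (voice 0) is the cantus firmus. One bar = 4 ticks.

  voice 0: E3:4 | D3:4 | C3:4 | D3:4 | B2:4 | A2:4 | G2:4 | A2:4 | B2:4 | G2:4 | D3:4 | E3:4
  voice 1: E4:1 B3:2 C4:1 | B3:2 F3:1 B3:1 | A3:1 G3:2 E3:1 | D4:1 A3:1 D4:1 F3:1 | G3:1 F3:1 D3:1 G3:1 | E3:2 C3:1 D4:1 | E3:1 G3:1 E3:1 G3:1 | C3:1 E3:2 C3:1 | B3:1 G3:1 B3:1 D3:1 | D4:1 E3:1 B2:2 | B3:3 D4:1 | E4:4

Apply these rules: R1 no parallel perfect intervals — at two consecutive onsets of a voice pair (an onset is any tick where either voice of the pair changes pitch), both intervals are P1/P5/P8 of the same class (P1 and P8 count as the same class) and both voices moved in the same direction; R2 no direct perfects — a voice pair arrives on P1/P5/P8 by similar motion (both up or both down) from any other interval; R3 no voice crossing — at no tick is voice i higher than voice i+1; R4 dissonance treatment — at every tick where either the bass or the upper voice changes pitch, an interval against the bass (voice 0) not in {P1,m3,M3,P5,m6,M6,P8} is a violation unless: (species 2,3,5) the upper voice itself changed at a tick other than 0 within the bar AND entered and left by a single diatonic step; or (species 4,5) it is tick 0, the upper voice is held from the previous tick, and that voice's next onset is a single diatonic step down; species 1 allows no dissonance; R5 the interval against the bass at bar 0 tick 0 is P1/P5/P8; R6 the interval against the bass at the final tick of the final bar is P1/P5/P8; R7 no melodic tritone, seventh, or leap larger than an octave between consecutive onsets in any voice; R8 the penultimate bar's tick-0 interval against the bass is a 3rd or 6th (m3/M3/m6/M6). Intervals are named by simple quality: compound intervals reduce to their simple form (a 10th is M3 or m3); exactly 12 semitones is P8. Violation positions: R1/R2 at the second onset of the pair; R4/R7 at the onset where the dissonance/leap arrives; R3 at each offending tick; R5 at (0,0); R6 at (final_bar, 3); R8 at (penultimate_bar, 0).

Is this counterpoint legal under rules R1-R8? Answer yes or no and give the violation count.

bar 0: v0=E3 v1=E4 (P8)
bar 1: v0=D3 v1=B3 (M6)
bar 2: v0=C3 v1=A3 (M6)
bar 3: v0=D3 v1=D4 (P8)
bar 4: v0=B2 v1=G3 (m6)
bar 5: v0=A2 v1=E3 (P5)
bar 6: v0=G2 v1=E3 (M6)
bar 7: v0=A2 v1=C3 (m3)
bar 8: v0=B2 v1=B3 (P8)
bar 9: v0=G2 v1=D4 (P5)
bar 10: v0=D3 v1=B3 (M6)
bar 11: v0=E3 v1=E4 (P8)
  R7 @ bar1.2: B3->F3 leap 6st
  R7 @ bar1.3: F3->B3 leap 6st
  R2 @ bar3.0: C3/E3 M3 -> D3/D4 P8 similar
  R7 @ bar3.0: E3->D4 leap 10st
  R4 @ bar4.1: B2/F3 TT untreated
  R2 @ bar5.0: B2/G3 m6 -> A2/E3 P5 similar
  R4 @ bar5.3: A2/D4 P4 untreated
  R7 @ bar5.3: C3->D4 leap 14st
  R7 @ bar6.0: D4->E3 leap 10st
  R2 @ bar8.0: A2/C3 m3 -> B2/B3 P8 similar
  R7 @ bar8.0: C3->B3 leap 11st
  R7 @ bar9.1: D4->E3 leap 10st
  R1 @ bar11.0: D3/D4 P8 -> E3/E4 P8 similar

No (13 violations)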